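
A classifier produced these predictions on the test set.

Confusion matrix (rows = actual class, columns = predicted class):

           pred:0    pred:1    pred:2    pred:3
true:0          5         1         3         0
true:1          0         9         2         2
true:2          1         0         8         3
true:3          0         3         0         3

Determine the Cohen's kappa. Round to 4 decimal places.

0.4885

Observed agreement pₒ = trace/N = 25/40 = 0.62500
Expected agreement pₑ = Σ (rowᵢ·colᵢ)/N² = (9·6 + 13·13 + 12·13 + 6·8)/40² = 0.26688
κ = (pₒ − pₑ)/(1 − pₑ) = (0.62500 − 0.26688)/(1 − 0.26688) = 0.4885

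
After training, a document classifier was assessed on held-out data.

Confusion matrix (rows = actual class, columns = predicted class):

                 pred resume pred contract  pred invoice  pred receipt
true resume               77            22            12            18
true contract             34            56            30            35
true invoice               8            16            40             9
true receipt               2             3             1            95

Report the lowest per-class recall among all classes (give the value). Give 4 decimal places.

Per-class recall (TP/(TP+FN)):
  resume: TP=77, FN=22+12+18=52 → 77/129 = 0.59690
  contract: TP=56, FN=34+30+35=99 → 56/155 = 0.36129
  invoice: TP=40, FN=8+16+9=33 → 40/73 = 0.54795
  receipt: TP=95, FN=2+3+1=6 → 95/101 = 0.94059
Lowest is class 'contract' with recall = 0.3613.

0.3613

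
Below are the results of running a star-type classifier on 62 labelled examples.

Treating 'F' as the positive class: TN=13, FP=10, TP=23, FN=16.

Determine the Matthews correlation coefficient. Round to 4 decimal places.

0.1500

MCC = (TP·TN − FP·FN) / √((TP+FP)(TP+FN)(TN+FP)(TN+FN))
Numerator = 23·13 − 10·16 = 139
Denominator = √(33·39·23·29) = √858429 = 926.5144
MCC = 139 / 926.5144 = 0.1500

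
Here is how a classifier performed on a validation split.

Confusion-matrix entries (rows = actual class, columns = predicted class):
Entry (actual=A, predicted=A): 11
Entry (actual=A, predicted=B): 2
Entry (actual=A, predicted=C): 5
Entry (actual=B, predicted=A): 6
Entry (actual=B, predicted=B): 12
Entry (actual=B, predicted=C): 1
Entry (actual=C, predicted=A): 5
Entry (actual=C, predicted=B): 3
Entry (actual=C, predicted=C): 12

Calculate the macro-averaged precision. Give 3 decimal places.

0.624

Per-class precision (TP/(TP+FP)):
  A: TP=11, FP=6+5=11 → 11/22 = 0.5000
  B: TP=12, FP=2+3=5 → 12/17 = 0.7059
  C: TP=12, FP=5+1=6 → 12/18 = 0.6667
Macro-precision = mean = (0.5000 + 0.7059 + 0.6667) / 3 = 0.624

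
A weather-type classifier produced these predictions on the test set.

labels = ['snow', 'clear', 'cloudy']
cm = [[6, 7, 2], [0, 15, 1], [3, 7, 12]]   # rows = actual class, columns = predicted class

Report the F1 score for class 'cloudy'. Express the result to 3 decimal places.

0.649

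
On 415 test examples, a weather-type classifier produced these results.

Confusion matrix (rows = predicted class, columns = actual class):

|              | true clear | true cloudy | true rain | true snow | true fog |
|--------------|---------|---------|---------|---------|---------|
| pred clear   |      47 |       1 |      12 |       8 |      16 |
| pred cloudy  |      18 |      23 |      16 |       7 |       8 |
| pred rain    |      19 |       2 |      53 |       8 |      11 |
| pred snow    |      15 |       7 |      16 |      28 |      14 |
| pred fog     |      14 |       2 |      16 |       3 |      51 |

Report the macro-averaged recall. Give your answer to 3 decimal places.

0.514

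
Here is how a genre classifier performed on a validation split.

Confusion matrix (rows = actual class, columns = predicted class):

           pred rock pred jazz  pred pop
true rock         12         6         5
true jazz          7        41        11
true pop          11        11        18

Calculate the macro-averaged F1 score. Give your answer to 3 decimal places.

0.547

Per-class F1 score (2·TP/(2·TP+FP+FN)):
  rock: TP=12, FP=7+11=18, FN=6+5=11 → 24/53 = 0.4528
  jazz: TP=41, FP=6+11=17, FN=7+11=18 → 82/117 = 0.7009
  pop: TP=18, FP=5+11=16, FN=11+11=22 → 36/74 = 0.4865
Macro-F1 score = mean = (0.4528 + 0.7009 + 0.4865) / 3 = 0.547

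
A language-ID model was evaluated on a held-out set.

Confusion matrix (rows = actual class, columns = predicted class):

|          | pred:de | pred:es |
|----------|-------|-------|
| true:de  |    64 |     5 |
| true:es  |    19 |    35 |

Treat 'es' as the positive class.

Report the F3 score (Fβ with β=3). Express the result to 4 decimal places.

0.6654

Fβ = (1+β²)·TP / ((1+β²)·TP + β²·FN + FP), with β²=9
= 10·35 / (10·35 + 9·19 + 5) = 0.6654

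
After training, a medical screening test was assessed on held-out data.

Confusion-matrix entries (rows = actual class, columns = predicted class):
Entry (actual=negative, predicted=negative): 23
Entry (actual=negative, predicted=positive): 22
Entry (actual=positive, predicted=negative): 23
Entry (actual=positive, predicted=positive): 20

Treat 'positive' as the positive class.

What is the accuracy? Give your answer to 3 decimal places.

0.489

Accuracy = (TP+TN)/N = (20+23)/88 = 0.489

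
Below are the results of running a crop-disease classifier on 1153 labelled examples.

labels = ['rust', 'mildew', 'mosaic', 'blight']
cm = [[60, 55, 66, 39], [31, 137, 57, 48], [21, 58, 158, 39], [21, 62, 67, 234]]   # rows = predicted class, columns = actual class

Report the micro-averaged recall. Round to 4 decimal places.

Micro-averaging pools counts across classes: ΣTP=589, ΣFP=564, ΣFN=564.
Micro-recall = TP/(TP+FN) on pooled counts = 0.5108 (equals overall accuracy in single-label multiclass).

0.5108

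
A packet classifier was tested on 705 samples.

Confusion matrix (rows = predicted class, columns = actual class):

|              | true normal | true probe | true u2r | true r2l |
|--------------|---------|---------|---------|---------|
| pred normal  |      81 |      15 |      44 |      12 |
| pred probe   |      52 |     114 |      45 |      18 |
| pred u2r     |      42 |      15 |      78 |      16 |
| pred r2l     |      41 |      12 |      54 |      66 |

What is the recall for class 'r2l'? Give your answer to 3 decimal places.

0.589

recall = TP/(TP+FN).
r2l: TP=66, FN=12+18+16=46 → 66/112 = 0.5893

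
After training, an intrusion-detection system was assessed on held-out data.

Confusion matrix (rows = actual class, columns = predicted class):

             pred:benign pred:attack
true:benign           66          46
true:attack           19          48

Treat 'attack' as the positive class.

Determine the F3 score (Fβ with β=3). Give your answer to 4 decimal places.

0.6887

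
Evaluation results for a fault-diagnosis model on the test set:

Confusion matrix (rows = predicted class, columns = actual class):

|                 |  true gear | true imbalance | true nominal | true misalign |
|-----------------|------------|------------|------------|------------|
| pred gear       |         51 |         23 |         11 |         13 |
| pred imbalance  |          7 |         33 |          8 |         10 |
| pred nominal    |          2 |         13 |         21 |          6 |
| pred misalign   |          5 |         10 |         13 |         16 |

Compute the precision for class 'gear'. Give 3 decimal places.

0.520

Treat 'gear' as positive and all other classes as negative.
precision = TP/(TP+FP).
gear: TP=51, FP=23+11+13=47 → 51/98 = 0.5204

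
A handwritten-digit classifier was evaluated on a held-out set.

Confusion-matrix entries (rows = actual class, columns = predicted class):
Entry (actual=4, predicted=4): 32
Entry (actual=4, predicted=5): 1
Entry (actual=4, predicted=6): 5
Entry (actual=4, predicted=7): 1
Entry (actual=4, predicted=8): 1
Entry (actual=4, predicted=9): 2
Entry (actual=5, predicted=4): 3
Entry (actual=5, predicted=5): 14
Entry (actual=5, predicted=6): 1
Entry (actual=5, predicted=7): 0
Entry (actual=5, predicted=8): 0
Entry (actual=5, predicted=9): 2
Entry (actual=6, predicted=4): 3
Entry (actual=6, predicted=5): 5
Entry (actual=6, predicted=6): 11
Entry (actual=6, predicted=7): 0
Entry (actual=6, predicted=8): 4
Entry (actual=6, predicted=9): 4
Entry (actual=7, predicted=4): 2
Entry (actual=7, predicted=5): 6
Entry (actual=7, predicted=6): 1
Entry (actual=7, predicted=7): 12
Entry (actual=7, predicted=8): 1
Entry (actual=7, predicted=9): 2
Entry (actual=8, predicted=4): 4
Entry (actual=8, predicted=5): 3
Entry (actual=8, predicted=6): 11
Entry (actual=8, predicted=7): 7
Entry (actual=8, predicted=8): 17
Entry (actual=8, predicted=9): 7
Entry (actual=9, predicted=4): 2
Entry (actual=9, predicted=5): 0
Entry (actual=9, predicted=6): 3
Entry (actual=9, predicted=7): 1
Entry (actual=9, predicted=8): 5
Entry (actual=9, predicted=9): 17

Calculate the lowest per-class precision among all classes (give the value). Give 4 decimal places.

Per-class precision (TP/(TP+FP)):
  4: TP=32, FP=3+3+2+4+2=14 → 32/46 = 0.69565
  5: TP=14, FP=1+5+6+3+0=15 → 14/29 = 0.48276
  6: TP=11, FP=5+1+1+11+3=21 → 11/32 = 0.34375
  7: TP=12, FP=1+0+0+7+1=9 → 12/21 = 0.57143
  8: TP=17, FP=1+0+4+1+5=11 → 17/28 = 0.60714
  9: TP=17, FP=2+2+4+2+7=17 → 17/34 = 0.50000
Lowest is class '6' with precision = 0.3438.

0.3438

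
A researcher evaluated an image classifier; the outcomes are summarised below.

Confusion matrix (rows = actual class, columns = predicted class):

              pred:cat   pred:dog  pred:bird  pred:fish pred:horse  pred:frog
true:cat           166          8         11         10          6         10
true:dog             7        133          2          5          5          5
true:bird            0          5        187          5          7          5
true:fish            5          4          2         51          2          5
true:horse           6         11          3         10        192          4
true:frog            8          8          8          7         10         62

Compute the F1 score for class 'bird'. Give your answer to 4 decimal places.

Take TP from the diagonal, FP from the rest of the 'bird' prediction marginal, FN from the rest of the 'bird' actual marginal.
F1 score = 2·TP/(2·TP+FP+FN).
bird: TP=187, FP=11+2+2+3+8=26, FN=0+5+5+7+5=22 → 374/422 = 0.88626

0.8863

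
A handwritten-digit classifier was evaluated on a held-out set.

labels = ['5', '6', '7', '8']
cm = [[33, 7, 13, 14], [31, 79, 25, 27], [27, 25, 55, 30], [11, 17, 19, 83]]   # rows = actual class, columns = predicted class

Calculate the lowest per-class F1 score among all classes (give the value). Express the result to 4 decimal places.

0.3905

Per-class F1 score (2·TP/(2·TP+FP+FN)):
  5: TP=33, FP=31+27+11=69, FN=7+13+14=34 → 66/169 = 0.39053
  6: TP=79, FP=7+25+17=49, FN=31+25+27=83 → 158/290 = 0.54483
  7: TP=55, FP=13+25+19=57, FN=27+25+30=82 → 110/249 = 0.44177
  8: TP=83, FP=14+27+30=71, FN=11+17+19=47 → 166/284 = 0.58451
Lowest is class '5' with F1 score = 0.3905.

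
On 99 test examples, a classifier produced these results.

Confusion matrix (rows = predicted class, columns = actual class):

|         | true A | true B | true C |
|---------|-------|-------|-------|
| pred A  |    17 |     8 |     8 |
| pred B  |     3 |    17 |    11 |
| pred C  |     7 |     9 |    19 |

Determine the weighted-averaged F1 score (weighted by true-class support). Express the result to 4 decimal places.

Per-class F1 score (2·TP/(2·TP+FP+FN)):
  A: TP=17, FP=8+8=16, FN=3+7=10 → 34/60 = 0.56667
  B: TP=17, FP=3+11=14, FN=8+9=17 → 34/65 = 0.52308
  C: TP=19, FP=7+9=16, FN=8+11=19 → 38/73 = 0.52055
Weighted-F1 score = Σ (supportᵢ/N)·F1 scoreᵢ with N=99: (27/99)·0.56667 + (34/99)·0.52308 + (38/99)·0.52055 = 0.5340

0.5340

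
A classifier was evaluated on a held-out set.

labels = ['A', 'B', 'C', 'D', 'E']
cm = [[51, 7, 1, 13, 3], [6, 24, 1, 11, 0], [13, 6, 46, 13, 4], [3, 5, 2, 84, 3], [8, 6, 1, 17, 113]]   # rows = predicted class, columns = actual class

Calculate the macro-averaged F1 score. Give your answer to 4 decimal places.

0.6874

Per-class F1 score (2·TP/(2·TP+FP+FN)):
  A: TP=51, FP=7+1+13+3=24, FN=6+13+3+8=30 → 102/156 = 0.65385
  B: TP=24, FP=6+1+11+0=18, FN=7+6+5+6=24 → 48/90 = 0.53333
  C: TP=46, FP=13+6+13+4=36, FN=1+1+2+1=5 → 92/133 = 0.69173
  D: TP=84, FP=3+5+2+3=13, FN=13+11+13+17=54 → 168/235 = 0.71489
  E: TP=113, FP=8+6+1+17=32, FN=3+0+4+3=10 → 226/268 = 0.84328
Macro-F1 score = mean = (0.65385 + 0.53333 + 0.69173 + 0.71489 + 0.84328) / 5 = 0.6874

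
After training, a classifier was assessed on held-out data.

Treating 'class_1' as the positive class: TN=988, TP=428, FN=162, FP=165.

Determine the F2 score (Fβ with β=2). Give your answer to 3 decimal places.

Fβ = (1+β²)·TP / ((1+β²)·TP + β²·FN + FP), with β²=4
= 5·428 / (5·428 + 4·162 + 165) = 0.725

0.725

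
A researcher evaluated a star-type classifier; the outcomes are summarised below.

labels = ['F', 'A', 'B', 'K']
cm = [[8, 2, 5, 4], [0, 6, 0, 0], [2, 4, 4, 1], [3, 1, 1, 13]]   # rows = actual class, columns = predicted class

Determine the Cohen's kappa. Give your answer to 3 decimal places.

0.424

Observed agreement pₒ = trace/N = 31/54 = 0.5741
Expected agreement pₑ = Σ (rowᵢ·colᵢ)/N² = (19·13 + 6·13 + 11·10 + 18·18)/54² = 0.2603
κ = (pₒ − pₑ)/(1 − pₑ) = (0.5741 − 0.2603)/(1 − 0.2603) = 0.424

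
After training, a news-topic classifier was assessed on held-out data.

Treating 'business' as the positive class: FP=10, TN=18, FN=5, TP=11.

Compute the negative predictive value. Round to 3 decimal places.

0.783

NPV = TN/(TN+FN) = 18/(18+5) = 0.783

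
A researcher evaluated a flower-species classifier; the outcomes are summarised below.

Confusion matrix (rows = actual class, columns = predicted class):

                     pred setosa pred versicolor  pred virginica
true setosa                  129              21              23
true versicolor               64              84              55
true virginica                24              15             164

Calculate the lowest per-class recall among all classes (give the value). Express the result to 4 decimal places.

Per-class recall (TP/(TP+FN)):
  setosa: TP=129, FN=21+23=44 → 129/173 = 0.74566
  versicolor: TP=84, FN=64+55=119 → 84/203 = 0.41379
  virginica: TP=164, FN=24+15=39 → 164/203 = 0.80788
Lowest is class 'versicolor' with recall = 0.4138.

0.4138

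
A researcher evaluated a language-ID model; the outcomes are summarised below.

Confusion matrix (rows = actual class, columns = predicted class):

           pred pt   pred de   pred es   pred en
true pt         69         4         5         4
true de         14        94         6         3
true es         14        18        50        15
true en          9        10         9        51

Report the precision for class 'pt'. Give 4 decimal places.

Treat 'pt' as positive and all other classes as negative.
precision = TP/(TP+FP).
pt: TP=69, FP=14+14+9=37 → 69/106 = 0.65094

0.6509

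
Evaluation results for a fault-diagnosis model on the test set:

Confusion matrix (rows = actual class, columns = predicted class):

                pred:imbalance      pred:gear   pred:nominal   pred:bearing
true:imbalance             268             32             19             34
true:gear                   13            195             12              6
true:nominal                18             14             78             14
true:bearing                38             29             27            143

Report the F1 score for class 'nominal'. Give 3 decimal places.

0.600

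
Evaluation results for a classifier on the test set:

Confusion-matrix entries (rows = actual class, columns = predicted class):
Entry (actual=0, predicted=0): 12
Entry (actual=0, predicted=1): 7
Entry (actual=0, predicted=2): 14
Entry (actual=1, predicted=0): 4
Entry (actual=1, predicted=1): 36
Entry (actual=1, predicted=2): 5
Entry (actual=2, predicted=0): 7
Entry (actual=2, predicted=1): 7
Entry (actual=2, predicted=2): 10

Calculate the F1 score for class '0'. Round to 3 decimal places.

0.429

Treat '0' as positive and all other classes as negative.
F1 score = 2·TP/(2·TP+FP+FN).
0: TP=12, FP=4+7=11, FN=7+14=21 → 24/56 = 0.4286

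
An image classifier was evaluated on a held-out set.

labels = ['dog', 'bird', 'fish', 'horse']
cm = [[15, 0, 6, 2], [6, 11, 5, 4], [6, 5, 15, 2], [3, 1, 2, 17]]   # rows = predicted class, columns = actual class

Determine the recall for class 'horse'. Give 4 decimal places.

recall = TP/(TP+FN).
horse: TP=17, FN=2+4+2=8 → 17/25 = 0.68000

0.6800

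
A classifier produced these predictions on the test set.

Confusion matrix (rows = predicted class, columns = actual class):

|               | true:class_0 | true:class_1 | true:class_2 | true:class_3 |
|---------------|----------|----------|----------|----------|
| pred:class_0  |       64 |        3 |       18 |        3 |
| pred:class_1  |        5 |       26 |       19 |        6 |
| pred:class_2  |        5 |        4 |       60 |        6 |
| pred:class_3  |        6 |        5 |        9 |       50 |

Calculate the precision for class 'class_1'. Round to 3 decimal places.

0.464

precision = TP/(TP+FP).
class_1: TP=26, FP=5+19+6=30 → 26/56 = 0.4643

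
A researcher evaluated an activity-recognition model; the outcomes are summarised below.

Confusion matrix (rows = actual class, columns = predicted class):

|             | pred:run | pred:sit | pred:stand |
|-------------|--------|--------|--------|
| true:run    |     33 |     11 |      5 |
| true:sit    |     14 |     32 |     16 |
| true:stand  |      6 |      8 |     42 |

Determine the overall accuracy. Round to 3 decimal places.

Accuracy = trace / total = (33+32+42=107) / 167 = 107/167 = 0.641

0.641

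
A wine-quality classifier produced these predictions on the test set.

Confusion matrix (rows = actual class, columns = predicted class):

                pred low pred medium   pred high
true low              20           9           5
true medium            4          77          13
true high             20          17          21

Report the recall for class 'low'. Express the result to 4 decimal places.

0.5882

Treat 'low' as positive and all other classes as negative.
recall = TP/(TP+FN).
low: TP=20, FN=9+5=14 → 20/34 = 0.58824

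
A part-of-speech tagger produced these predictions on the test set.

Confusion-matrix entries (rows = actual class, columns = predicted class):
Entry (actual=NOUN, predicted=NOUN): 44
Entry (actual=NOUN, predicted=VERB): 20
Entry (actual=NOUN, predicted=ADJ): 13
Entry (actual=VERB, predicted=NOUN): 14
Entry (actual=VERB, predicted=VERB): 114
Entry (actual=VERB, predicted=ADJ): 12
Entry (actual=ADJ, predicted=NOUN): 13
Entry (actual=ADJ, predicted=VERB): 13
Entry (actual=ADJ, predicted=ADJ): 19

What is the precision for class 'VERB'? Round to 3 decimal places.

Treat 'VERB' as positive and all other classes as negative.
precision = TP/(TP+FP).
VERB: TP=114, FP=20+13=33 → 114/147 = 0.7755

0.776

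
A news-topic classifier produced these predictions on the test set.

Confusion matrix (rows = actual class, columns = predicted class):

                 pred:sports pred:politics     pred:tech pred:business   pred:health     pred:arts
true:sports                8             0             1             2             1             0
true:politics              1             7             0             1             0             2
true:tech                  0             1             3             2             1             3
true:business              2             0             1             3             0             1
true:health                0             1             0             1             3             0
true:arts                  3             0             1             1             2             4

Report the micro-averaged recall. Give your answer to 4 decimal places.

Micro-averaging pools counts across classes: ΣTP=28, ΣFP=28, ΣFN=28.
Micro-recall = TP/(TP+FN) on pooled counts = 0.5000 (equals overall accuracy in single-label multiclass).

0.5000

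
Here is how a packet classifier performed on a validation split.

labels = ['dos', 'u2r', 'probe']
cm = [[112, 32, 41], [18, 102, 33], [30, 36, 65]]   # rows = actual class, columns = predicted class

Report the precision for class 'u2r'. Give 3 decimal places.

precision = TP/(TP+FP).
u2r: TP=102, FP=32+36=68 → 102/170 = 0.6000

0.600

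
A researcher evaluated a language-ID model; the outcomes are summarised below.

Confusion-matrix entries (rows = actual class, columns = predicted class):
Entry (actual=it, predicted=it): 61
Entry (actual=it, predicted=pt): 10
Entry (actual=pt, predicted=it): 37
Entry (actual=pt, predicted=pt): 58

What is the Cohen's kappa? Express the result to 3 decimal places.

0.448

Observed agreement pₒ = trace/N = 119/166 = 0.7169
Expected agreement pₑ = Σ (rowᵢ·colᵢ)/N² = (71·98 + 95·68)/166² = 0.4869
κ = (pₒ − pₑ)/(1 − pₑ) = (0.7169 − 0.4869)/(1 − 0.4869) = 0.448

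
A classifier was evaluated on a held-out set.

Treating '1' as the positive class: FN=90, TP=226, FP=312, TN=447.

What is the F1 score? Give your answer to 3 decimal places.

0.529

Precision = TP/(TP+FP) = 226/538 = 0.4201
Recall = TP/(TP+FN) = 226/316 = 0.7152
F1 = 2·TP/(2·TP+FP+FN) = 452/854 = 0.529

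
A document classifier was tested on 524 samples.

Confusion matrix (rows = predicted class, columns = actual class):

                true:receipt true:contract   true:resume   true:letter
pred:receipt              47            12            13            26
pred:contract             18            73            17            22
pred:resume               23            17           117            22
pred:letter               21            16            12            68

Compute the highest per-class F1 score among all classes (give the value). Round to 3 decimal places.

0.692

Per-class F1 score (2·TP/(2·TP+FP+FN)):
  receipt: TP=47, FP=12+13+26=51, FN=18+23+21=62 → 94/207 = 0.4541
  contract: TP=73, FP=18+17+22=57, FN=12+17+16=45 → 146/248 = 0.5887
  resume: TP=117, FP=23+17+22=62, FN=13+17+12=42 → 234/338 = 0.6923
  letter: TP=68, FP=21+16+12=49, FN=26+22+22=70 → 136/255 = 0.5333
Highest is class 'resume' with F1 score = 0.692.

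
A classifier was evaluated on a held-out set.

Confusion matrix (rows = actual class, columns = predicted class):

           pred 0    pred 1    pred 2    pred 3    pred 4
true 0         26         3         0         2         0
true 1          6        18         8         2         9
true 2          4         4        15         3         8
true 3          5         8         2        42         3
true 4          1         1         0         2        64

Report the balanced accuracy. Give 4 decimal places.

0.6679

Balanced accuracy = mean of per-class recall.
  0: recall = 26/31 = 0.83871
  1: recall = 18/43 = 0.41860
  2: recall = 15/34 = 0.44118
  3: recall = 42/60 = 0.70000
  4: recall = 64/68 = 0.94118
Mean = (0.83871 + 0.41860 + 0.44118 + 0.70000 + 0.94118) / 5 = 0.6679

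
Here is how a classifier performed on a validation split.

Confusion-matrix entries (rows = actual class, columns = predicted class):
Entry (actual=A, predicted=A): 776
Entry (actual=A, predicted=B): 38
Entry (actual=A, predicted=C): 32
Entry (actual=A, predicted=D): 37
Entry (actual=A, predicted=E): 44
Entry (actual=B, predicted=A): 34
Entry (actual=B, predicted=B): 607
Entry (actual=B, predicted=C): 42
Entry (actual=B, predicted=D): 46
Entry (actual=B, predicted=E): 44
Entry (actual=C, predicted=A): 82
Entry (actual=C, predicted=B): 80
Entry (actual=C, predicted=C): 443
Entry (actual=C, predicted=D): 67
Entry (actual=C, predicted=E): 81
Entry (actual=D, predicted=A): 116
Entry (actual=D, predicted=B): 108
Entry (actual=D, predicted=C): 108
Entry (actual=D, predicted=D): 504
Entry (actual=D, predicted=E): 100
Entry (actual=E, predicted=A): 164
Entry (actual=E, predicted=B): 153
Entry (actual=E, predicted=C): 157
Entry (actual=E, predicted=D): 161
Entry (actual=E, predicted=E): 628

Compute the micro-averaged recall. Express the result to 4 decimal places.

0.6359

Micro-averaging pools counts across classes: ΣTP=2958, ΣFP=1694, ΣFN=1694.
Micro-recall = TP/(TP+FN) on pooled counts = 0.6359 (equals overall accuracy in single-label multiclass).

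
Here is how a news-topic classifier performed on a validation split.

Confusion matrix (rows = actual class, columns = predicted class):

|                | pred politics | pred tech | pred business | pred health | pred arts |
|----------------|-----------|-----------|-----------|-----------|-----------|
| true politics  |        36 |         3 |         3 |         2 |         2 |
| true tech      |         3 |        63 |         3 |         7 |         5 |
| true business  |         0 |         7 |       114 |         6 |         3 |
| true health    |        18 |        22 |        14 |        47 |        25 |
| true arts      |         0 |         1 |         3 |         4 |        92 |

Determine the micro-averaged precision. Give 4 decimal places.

0.7288

Micro-averaging pools counts across classes: ΣTP=352, ΣFP=131, ΣFN=131.
Micro-precision = TP/(TP+FP) on pooled counts = 0.7288 (equals overall accuracy in single-label multiclass).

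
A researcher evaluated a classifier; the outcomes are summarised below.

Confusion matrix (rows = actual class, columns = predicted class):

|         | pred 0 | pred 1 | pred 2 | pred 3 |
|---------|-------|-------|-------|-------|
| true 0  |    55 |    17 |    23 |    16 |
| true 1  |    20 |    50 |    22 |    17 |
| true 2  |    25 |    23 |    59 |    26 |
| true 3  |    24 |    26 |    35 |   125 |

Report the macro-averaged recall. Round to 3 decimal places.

0.498

Per-class recall (TP/(TP+FN)):
  0: TP=55, FN=17+23+16=56 → 55/111 = 0.4955
  1: TP=50, FN=20+22+17=59 → 50/109 = 0.4587
  2: TP=59, FN=25+23+26=74 → 59/133 = 0.4436
  3: TP=125, FN=24+26+35=85 → 125/210 = 0.5952
Macro-recall = mean = (0.4955 + 0.4587 + 0.4436 + 0.5952) / 4 = 0.498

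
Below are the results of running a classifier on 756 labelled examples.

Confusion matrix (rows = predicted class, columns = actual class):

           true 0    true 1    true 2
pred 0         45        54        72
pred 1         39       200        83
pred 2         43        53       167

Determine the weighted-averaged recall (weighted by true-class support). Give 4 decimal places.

Per-class recall (TP/(TP+FN)):
  0: TP=45, FN=39+43=82 → 45/127 = 0.35433
  1: TP=200, FN=54+53=107 → 200/307 = 0.65147
  2: TP=167, FN=72+83=155 → 167/322 = 0.51863
Weighted-recall = Σ (supportᵢ/N)·recallᵢ with N=756: (127/756)·0.35433 + (307/756)·0.65147 + (322/756)·0.51863 = 0.5450

0.5450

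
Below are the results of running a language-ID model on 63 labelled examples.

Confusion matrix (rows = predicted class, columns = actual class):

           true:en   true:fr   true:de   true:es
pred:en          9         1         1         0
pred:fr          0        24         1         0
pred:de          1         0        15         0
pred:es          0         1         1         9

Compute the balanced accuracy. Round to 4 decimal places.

0.9141

Balanced accuracy = mean of per-class recall.
  en: recall = 9/10 = 0.90000
  fr: recall = 24/26 = 0.92308
  de: recall = 15/18 = 0.83333
  es: recall = 9/9 = 1.00000
Mean = (0.90000 + 0.92308 + 0.83333 + 1.00000) / 4 = 0.9141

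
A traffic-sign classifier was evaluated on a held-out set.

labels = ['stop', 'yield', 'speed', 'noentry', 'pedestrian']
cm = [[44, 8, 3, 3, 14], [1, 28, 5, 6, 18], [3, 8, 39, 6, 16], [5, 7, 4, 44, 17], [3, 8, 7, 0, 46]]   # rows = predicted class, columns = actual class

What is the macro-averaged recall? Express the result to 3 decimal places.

0.619

Per-class recall (TP/(TP+FN)):
  stop: TP=44, FN=1+3+5+3=12 → 44/56 = 0.7857
  yield: TP=28, FN=8+8+7+8=31 → 28/59 = 0.4746
  speed: TP=39, FN=3+5+4+7=19 → 39/58 = 0.6724
  noentry: TP=44, FN=3+6+6+0=15 → 44/59 = 0.7458
  pedestrian: TP=46, FN=14+18+16+17=65 → 46/111 = 0.4144
Macro-recall = mean = (0.7857 + 0.4746 + 0.6724 + 0.7458 + 0.4144) / 5 = 0.619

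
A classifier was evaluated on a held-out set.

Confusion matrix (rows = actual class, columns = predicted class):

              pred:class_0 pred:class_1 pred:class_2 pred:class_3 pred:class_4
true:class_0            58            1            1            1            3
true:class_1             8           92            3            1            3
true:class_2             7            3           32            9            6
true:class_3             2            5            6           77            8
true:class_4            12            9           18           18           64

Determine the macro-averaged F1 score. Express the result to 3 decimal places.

0.708

Per-class F1 score (2·TP/(2·TP+FP+FN)):
  class_0: TP=58, FP=8+7+2+12=29, FN=1+1+1+3=6 → 116/151 = 0.7682
  class_1: TP=92, FP=1+3+5+9=18, FN=8+3+1+3=15 → 184/217 = 0.8479
  class_2: TP=32, FP=1+3+6+18=28, FN=7+3+9+6=25 → 64/117 = 0.5470
  class_3: TP=77, FP=1+1+9+18=29, FN=2+5+6+8=21 → 154/204 = 0.7549
  class_4: TP=64, FP=3+3+6+8=20, FN=12+9+18+18=57 → 128/205 = 0.6244
Macro-F1 score = mean = (0.7682 + 0.8479 + 0.5470 + 0.7549 + 0.6244) / 5 = 0.708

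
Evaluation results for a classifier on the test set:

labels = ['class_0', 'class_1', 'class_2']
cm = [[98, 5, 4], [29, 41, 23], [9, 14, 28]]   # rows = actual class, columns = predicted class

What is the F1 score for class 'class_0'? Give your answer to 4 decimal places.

Treat 'class_0' as positive and all other classes as negative.
F1 score = 2·TP/(2·TP+FP+FN).
class_0: TP=98, FP=29+9=38, FN=5+4=9 → 196/243 = 0.80658

0.8066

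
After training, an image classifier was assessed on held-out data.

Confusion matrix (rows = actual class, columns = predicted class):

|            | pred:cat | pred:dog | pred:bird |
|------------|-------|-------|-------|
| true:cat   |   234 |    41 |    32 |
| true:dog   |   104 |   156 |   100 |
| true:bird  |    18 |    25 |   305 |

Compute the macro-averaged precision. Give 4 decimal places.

Per-class precision (TP/(TP+FP)):
  cat: TP=234, FP=104+18=122 → 234/356 = 0.65730
  dog: TP=156, FP=41+25=66 → 156/222 = 0.70270
  bird: TP=305, FP=32+100=132 → 305/437 = 0.69794
Macro-precision = mean = (0.65730 + 0.70270 + 0.69794) / 3 = 0.6860

0.6860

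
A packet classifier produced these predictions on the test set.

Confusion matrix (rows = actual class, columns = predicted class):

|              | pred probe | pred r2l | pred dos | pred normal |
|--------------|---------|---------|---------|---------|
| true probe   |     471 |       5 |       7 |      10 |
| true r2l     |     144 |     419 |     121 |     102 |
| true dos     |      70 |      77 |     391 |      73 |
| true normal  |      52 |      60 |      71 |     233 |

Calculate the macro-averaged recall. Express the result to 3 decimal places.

0.672

Per-class recall (TP/(TP+FN)):
  probe: TP=471, FN=5+7+10=22 → 471/493 = 0.9554
  r2l: TP=419, FN=144+121+102=367 → 419/786 = 0.5331
  dos: TP=391, FN=70+77+73=220 → 391/611 = 0.6399
  normal: TP=233, FN=52+60+71=183 → 233/416 = 0.5601
Macro-recall = mean = (0.9554 + 0.5331 + 0.6399 + 0.5601) / 4 = 0.672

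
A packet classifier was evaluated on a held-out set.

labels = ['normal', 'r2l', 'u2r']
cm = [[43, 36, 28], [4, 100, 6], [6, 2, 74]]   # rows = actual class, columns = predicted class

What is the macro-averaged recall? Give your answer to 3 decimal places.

0.738

Per-class recall (TP/(TP+FN)):
  normal: TP=43, FN=36+28=64 → 43/107 = 0.4019
  r2l: TP=100, FN=4+6=10 → 100/110 = 0.9091
  u2r: TP=74, FN=6+2=8 → 74/82 = 0.9024
Macro-recall = mean = (0.4019 + 0.9091 + 0.9024) / 3 = 0.738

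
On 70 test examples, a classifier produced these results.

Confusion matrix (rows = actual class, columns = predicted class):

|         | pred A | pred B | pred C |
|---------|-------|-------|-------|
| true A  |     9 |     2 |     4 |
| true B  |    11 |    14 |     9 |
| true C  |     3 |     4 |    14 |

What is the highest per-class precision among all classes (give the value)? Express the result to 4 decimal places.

0.7000

Per-class precision (TP/(TP+FP)):
  A: TP=9, FP=11+3=14 → 9/23 = 0.39130
  B: TP=14, FP=2+4=6 → 14/20 = 0.70000
  C: TP=14, FP=4+9=13 → 14/27 = 0.51852
Highest is class 'B' with precision = 0.7000.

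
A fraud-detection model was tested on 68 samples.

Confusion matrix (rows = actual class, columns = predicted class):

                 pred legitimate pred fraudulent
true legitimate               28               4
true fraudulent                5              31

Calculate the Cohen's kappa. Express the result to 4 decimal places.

Observed agreement pₒ = trace/N = 59/68 = 0.86765
Expected agreement pₑ = Σ (rowᵢ·colᵢ)/N² = (32·33 + 36·35)/68² = 0.50087
κ = (pₒ − pₑ)/(1 − pₑ) = (0.86765 − 0.50087)/(1 − 0.50087) = 0.7348

0.7348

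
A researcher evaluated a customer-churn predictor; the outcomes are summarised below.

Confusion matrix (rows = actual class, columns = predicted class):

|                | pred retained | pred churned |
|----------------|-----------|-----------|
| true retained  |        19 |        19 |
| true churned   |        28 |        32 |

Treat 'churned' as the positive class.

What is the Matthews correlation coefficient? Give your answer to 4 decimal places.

MCC = (TP·TN − FP·FN) / √((TP+FP)(TP+FN)(TN+FP)(TN+FN))
Numerator = 32·19 − 19·28 = 76
Denominator = √(51·60·38·47) = √5465160 = 2337.7682
MCC = 76 / 2337.7682 = 0.0325

0.0325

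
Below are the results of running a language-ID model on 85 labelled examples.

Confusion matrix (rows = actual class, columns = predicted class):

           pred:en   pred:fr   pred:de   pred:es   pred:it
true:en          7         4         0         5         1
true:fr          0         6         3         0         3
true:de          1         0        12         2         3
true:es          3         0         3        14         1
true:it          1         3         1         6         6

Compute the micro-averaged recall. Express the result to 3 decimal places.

Micro-averaging pools counts across classes: ΣTP=45, ΣFP=40, ΣFN=40.
Micro-recall = TP/(TP+FN) on pooled counts = 0.529 (equals overall accuracy in single-label multiclass).

0.529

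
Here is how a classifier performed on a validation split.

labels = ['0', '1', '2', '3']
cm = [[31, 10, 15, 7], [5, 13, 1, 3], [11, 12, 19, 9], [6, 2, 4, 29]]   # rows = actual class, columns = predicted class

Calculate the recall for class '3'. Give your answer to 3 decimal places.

Take TP from the diagonal, FP from the rest of the '3' prediction marginal, FN from the rest of the '3' actual marginal.
recall = TP/(TP+FN).
3: TP=29, FN=6+2+4=12 → 29/41 = 0.7073

0.707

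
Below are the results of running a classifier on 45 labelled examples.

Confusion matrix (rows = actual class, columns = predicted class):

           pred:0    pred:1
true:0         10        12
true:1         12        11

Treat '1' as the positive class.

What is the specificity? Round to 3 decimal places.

0.455

Specificity = TN/(TN+FP) = 10/(10+12) = 0.455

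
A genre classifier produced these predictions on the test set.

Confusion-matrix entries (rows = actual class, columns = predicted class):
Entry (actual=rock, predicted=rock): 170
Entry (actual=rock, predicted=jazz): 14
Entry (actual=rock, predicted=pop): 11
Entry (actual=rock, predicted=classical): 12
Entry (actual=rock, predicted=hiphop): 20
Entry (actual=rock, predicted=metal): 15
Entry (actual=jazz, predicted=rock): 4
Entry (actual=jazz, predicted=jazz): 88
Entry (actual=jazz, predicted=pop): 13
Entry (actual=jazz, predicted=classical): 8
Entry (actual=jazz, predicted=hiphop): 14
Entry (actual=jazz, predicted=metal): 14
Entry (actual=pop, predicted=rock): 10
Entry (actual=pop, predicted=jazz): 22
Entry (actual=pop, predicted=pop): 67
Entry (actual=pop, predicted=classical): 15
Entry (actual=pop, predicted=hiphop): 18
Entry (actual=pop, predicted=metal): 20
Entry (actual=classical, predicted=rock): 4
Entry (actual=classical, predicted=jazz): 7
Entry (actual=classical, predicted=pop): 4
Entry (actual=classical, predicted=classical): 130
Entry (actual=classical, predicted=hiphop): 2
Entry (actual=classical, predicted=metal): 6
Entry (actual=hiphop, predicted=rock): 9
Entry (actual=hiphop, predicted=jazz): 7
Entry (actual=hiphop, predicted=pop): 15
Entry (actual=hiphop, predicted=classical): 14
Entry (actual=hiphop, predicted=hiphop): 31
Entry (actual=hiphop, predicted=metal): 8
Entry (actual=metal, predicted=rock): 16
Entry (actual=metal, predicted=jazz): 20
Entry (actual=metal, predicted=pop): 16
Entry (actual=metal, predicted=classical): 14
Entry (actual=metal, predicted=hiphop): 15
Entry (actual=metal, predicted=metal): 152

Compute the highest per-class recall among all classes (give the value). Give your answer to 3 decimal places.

0.850

Per-class recall (TP/(TP+FN)):
  rock: TP=170, FN=14+11+12+20+15=72 → 170/242 = 0.7025
  jazz: TP=88, FN=4+13+8+14+14=53 → 88/141 = 0.6241
  pop: TP=67, FN=10+22+15+18+20=85 → 67/152 = 0.4408
  classical: TP=130, FN=4+7+4+2+6=23 → 130/153 = 0.8497
  hiphop: TP=31, FN=9+7+15+14+8=53 → 31/84 = 0.3690
  metal: TP=152, FN=16+20+16+14+15=81 → 152/233 = 0.6524
Highest is class 'classical' with recall = 0.850.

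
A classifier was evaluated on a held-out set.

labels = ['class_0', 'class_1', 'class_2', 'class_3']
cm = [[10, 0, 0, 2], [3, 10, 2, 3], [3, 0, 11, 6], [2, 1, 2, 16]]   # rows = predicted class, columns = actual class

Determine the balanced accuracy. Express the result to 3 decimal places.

Balanced accuracy = mean of per-class recall.
  class_0: recall = 10/18 = 0.5556
  class_1: recall = 10/11 = 0.9091
  class_2: recall = 11/15 = 0.7333
  class_3: recall = 16/27 = 0.5926
Mean = (0.5556 + 0.9091 + 0.7333 + 0.5926) / 4 = 0.698

0.698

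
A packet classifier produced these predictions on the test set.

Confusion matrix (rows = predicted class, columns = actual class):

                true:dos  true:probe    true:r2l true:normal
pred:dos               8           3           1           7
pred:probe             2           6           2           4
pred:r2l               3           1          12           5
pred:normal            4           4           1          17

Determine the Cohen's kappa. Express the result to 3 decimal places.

0.368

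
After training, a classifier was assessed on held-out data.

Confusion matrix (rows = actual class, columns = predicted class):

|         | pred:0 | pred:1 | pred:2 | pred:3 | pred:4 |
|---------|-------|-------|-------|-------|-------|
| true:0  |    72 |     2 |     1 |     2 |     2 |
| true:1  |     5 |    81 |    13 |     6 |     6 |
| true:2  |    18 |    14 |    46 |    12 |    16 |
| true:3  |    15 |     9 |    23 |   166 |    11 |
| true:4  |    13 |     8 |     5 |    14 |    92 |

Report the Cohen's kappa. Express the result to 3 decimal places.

Observed agreement pₒ = trace/N = 457/652 = 0.7009
Expected agreement pₑ = Σ (rowᵢ·colᵢ)/N² = (79·123 + 111·114 + 106·88 + 224·200 + 132·127)/652² = 0.2194
κ = (pₒ − pₑ)/(1 − pₑ) = (0.7009 − 0.2194)/(1 − 0.2194) = 0.617

0.617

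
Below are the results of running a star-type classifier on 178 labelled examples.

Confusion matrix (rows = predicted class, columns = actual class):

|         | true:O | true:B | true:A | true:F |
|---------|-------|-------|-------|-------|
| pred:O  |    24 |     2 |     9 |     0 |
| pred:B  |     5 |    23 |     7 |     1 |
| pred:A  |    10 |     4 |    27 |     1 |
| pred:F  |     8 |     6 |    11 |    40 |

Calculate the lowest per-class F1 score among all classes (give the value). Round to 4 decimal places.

Per-class F1 score (2·TP/(2·TP+FP+FN)):
  O: TP=24, FP=2+9+0=11, FN=5+10+8=23 → 48/82 = 0.58537
  B: TP=23, FP=5+7+1=13, FN=2+4+6=12 → 46/71 = 0.64789
  A: TP=27, FP=10+4+1=15, FN=9+7+11=27 → 54/96 = 0.56250
  F: TP=40, FP=8+6+11=25, FN=0+1+1=2 → 80/107 = 0.74766
Lowest is class 'A' with F1 score = 0.5625.

0.5625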